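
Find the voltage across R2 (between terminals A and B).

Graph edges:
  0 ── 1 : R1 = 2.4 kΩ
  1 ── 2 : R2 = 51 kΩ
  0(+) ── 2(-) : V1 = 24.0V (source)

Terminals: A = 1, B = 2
R1 and R2 are in series across V1 (node 0 → node 1 → node 2), and the output A–B is taken across R2, so this is a voltage divider.
Series current: I = V1/(R1 + R2) = 24/(2400 + 51000) = 24/53400 = 0.0004494 A
V_R2 = I × R2 = V1 × R2/(R1 + R2) = 24 × 51000/53400 = 22.92 V

Final answer: 22.92 V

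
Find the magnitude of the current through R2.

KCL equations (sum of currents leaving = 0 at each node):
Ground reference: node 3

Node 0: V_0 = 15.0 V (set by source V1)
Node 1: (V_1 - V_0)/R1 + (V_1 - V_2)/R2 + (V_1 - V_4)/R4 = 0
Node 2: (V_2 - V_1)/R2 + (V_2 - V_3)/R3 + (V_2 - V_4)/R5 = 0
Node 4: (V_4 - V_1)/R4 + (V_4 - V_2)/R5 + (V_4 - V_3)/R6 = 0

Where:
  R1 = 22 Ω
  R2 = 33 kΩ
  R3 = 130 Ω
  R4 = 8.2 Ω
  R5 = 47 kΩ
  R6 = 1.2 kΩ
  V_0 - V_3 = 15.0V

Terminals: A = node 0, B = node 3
Nodal analysis, taking node 3 as the 0 V reference.
Source V1 fixes V_0 = 15 V.
KCL at each unknown node (sum of currents leaving = 0; resistances in Ω):
  Node 1: (V_1 - 15)/22 + (V_1 - V_2)/33000 + (V_1 - V_4)/8.2 = 0
  Node 2: (V_2 - V_1)/33000 + (V_2 - 0)/130 + (V_2 - V_4)/47000 = 0
  Node 4: (V_4 - V_1)/8.2 + (V_4 - V_2)/47000 + (V_4 - 0)/1200 = 0
Collecting terms (coefficients in siemens):
  0.1674·V_1 - 0.0000303·V_2 - 0.122·V_4 = 0.6818
  0.007744·V_2 - 0.0000303·V_1 - 0.00002128·V_4 = 0
  0.1228·V_4 - 0.122·V_1 - 0.00002128·V_2 = 0
Solving these 3 simultaneous equations (Gaussian elimination) gives:
  V_1 = 14.72 V, V_2 = 0.09773 V, V_4 = 14.61 V
I_R2 = (V_1 - V_2)/R2 = (14.72 - 0.09773)/33000 = 0.000443 A
|I_R2| = 0.000443 A

Final answer: |I_R2| = 0.000443 A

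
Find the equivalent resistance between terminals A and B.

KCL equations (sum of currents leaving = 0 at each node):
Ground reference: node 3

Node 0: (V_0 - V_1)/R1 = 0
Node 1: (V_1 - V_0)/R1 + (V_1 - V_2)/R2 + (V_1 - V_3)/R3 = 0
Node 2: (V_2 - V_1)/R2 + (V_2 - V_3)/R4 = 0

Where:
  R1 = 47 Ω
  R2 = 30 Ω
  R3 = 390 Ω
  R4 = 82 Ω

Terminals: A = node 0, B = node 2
Reduce the network between node 0 (A) and node 2 (B) by series/parallel combination:
  Rs1 = R3 + R4 (series, joined only at node 3) = 390 + 82 = 472 Ω
  Rp1 = R2 ‖ Rs1 (parallel, both between nodes 1 and 2) = 1/(1/30 + 1/472) = 28.21 Ω
  Rs2 = R1 + Rp1 (series, joined only at node 1) = 47 + 28.21 = 75.21 Ω
R_eq = 75.21 Ω

Final answer: 75.21 Ω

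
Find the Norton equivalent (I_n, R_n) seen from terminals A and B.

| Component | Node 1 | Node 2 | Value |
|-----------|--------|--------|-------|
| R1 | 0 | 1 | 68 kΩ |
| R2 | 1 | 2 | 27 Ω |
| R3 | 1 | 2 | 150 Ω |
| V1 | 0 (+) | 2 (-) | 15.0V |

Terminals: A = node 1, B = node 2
Find the Thévenin equivalent first; then I_n = V_th/R_th and R_n = R_th.
Step 1 — V_th is the open-circuit voltage V_A - V_B (nothing connected across the terminals).
Nodal analysis, taking node 2 as the 0 V reference.
Source V1 fixes V_0 = 15 V.
KCL at each unknown node (sum of currents leaving = 0; resistances in Ω):
  Node 1: (V_1 - 15)/68000 + (V_1 - 0)/27 + (V_1 - 0)/150 = 0
Collecting terms: 0.04372 × V_1 = 0.0002206  =>  V_1 = 0.005046 V
V_th = V_1 - V_2 = 0.005046 - 0 = 0.005046 V
Step 2 — R_th: zero the source — replace V1 by a short circuit (node 2 merges into node 0) — and find the resistance seen between A (node 1) and B (node 0).
Reduce the network between node 1 (A) and node 0 (B) by series/parallel combination:
  Rp1 = R1 ‖ R2 ‖ R3 (parallel, all between nodes 0 and 1) = 1/(1/68000 + 1/27 + 1/150) = 22.87 Ω
R_th = 22.87 Ω
I_n = V_th/R_th = 0.005046/22.87 = 0.0002206 A, and R_n = R_th = 22.87 Ω

Final answer: I_n = 0.0002206 A, R_n = 22.87 Ω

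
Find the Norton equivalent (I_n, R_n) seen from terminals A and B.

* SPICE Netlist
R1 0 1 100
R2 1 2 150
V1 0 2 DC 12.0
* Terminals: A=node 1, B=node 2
Find the Thévenin equivalent first; then I_n = V_th/R_th and R_n = R_th.
Step 1 — V_th is the open-circuit voltage V_A - V_B (nothing connected across the terminals).
Nodal analysis, taking node 2 as the 0 V reference.
Source V1 fixes V_0 = 12 V.
KCL at each unknown node (sum of currents leaving = 0; resistances in Ω):
  Node 1: (V_1 - 12)/100 + (V_1 - 0)/150 = 0
Collecting terms: 0.01667 × V_1 = 0.12  =>  V_1 = 7.2 V
V_th = V_1 - V_2 = 7.2 - 0 = 7.2 V
Step 2 — R_th: zero the source — replace V1 by a short circuit (node 2 merges into node 0) — and find the resistance seen between A (node 1) and B (node 0).
Reduce the network between node 1 (A) and node 0 (B) by series/parallel combination:
  Rp1 = R1 ‖ R2 (parallel, both between nodes 0 and 1) = 1/(1/100 + 1/150) = 60 Ω
R_th = 60 Ω
I_n = V_th/R_th = 7.2/60 = 0.12 A, and R_n = R_th = 60 Ω

Final answer: I_n = 0.12 A, R_n = 60 Ω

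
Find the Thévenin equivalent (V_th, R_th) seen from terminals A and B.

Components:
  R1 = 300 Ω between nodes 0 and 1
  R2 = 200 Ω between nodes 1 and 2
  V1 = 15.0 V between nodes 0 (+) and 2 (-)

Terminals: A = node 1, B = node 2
Step 1 — V_th is the open-circuit voltage V_A - V_B (nothing connected across the terminals).
Nodal analysis, taking node 2 as the 0 V reference.
Source V1 fixes V_0 = 15 V.
KCL at each unknown node (sum of currents leaving = 0; resistances in Ω):
  Node 1: (V_1 - 15)/300 + (V_1 - 0)/200 = 0
Collecting terms: 0.008333 × V_1 = 0.05  =>  V_1 = 6 V
V_th = V_1 - V_2 = 6 - 0 = 6 V
Step 2 — R_th: zero the source — replace V1 by a short circuit (node 2 merges into node 0) — and find the resistance seen between A (node 1) and B (node 0).
Reduce the network between node 1 (A) and node 0 (B) by series/parallel combination:
  Rp1 = R1 ‖ R2 (parallel, both between nodes 0 and 1) = 1/(1/300 + 1/200) = 120 Ω
R_th = 120 Ω

Final answer: V_th = 6 V, R_th = 120 Ω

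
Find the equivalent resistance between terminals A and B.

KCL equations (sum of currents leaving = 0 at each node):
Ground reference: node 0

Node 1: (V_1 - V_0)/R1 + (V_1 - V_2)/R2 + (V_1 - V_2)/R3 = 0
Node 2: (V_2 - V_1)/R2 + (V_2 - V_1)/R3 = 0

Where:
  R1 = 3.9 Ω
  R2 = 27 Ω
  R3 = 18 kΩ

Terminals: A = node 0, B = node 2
Reduce the network between node 0 (A) and node 2 (B) by series/parallel combination:
  Rp1 = R2 ‖ R3 (parallel, both between nodes 1 and 2) = 1/(1/27 + 1/18000) = 26.96 Ω
  Rs1 = R1 + Rp1 (series, joined only at node 1) = 3.9 + 26.96 = 30.86 Ω
R_eq = 30.86 Ω

Final answer: 30.86 Ω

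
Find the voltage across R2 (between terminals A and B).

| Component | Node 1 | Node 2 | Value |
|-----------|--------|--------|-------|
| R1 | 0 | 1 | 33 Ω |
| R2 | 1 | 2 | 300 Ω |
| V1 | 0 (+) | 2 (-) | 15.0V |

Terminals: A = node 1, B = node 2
R1 and R2 are in series across V1 (node 0 → node 1 → node 2), and the output A–B is taken across R2, so this is a voltage divider.
Series current: I = V1/(R1 + R2) = 15/(33 + 300) = 15/333 = 0.04505 A
V_R2 = I × R2 = V1 × R2/(R1 + R2) = 15 × 300/333 = 13.51 V

Final answer: 13.51 V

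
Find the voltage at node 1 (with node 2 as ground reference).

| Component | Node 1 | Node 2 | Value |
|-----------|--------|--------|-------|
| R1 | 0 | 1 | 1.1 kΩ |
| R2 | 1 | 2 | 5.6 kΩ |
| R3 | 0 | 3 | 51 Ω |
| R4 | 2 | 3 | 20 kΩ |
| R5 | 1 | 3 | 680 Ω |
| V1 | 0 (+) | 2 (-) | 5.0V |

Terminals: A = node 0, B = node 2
Nodal analysis, taking node 2 as the 0 V reference.
Source V1 fixes V_0 = 5 V.
KCL at each unknown node (sum of currents leaving = 0; resistances in Ω):
  Node 1: (V_1 - 5)/1100 + (V_1 - 0)/5600 + (V_1 - V_3)/680 = 0
  Node 3: (V_3 - 5)/51 + (V_3 - 0)/20000 + (V_3 - V_1)/680 = 0
Collecting terms (coefficients in siemens):
  0.002558·V_1 - 0.001471·V_3 = 0.004545
  0.02113·V_3 - 0.001471·V_1 = 0.09804
Determinant D = (0.002558)(0.02113) - (-0.001471)(-0.001471) = 0.00005189
V_1 = [(0.004545)(0.02113) - (-0.001471)(0.09804)]/D = 4.629 V
V_3 = [(0.002558)(0.09804) - (0.004545)(-0.001471)]/D = 4.962 V
The requested potential is V_1 = 4.629 V.

Final answer: V_1 = 4.629 V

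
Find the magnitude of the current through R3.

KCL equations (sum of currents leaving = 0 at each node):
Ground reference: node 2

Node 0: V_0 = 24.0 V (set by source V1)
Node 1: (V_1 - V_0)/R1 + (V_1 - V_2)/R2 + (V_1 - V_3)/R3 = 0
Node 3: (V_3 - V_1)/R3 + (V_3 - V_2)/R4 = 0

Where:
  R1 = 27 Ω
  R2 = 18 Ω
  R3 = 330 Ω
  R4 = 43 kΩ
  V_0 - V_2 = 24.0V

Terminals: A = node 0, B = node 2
Nodal analysis, taking node 2 as the 0 V reference.
Source V1 fixes V_0 = 24 V.
KCL at each unknown node (sum of currents leaving = 0; resistances in Ω):
  Node 1: (V_1 - 24)/27 + (V_1 - 0)/18 + (V_1 - V_3)/330 = 0
  Node 3: (V_3 - V_1)/330 + (V_3 - 0)/43000 = 0
Collecting terms (coefficients in siemens):
  0.09562·V_1 - 0.00303·V_3 = 0.8889
  0.003054·V_3 - 0.00303·V_1 = 0
Determinant D = (0.09562)(0.003054) - (-0.00303)(-0.00303) = 0.0002828
V_1 = [(0.8889)(0.003054) - (-0.00303)(0)]/D = 9.598 V
V_3 = [(0.09562)(0) - (0.8889)(-0.00303)]/D = 9.525 V
I_R3 = (V_1 - V_3)/R3 = (9.598 - 9.525)/330 = 0.0002215 A
|I_R3| = 0.0002215 A

Final answer: |I_R3| = 0.0002215 A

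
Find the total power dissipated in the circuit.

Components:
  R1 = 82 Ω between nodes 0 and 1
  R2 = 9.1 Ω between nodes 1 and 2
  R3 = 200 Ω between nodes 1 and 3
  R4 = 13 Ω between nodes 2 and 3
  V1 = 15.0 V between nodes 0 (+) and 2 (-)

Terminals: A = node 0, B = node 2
Nodal analysis, taking node 2 as the 0 V reference.
Source V1 fixes V_0 = 15 V.
KCL at each unknown node (sum of currents leaving = 0; resistances in Ω):
  Node 1: (V_1 - 15)/82 + (V_1 - 0)/9.1 + (V_1 - V_3)/200 = 0
  Node 3: (V_3 - V_1)/200 + (V_3 - 0)/13 = 0
Collecting terms (coefficients in siemens):
  0.1271·V_1 - 0.005·V_3 = 0.1829
  0.08192·V_3 - 0.005·V_1 = 0
Determinant D = (0.1271)(0.08192) - (-0.005)(-0.005) = 0.01039
V_1 = [(0.1829)(0.08192) - (-0.005)(0)]/D = 1.443 V
V_3 = [(0.1271)(0) - (0.1829)(-0.005)]/D = 0.08806 V
Power in each resistor, P = (ΔV)²/R:
  P_R1 = (15 - 1.443)²/82 = 2.241 W
  P_R2 = (1.443 - 0)²/9.1 = 0.2288 W
  P_R3 = (1.443 - 0.08806)²/200 = 0.009177 W
  P_R4 = (0 - 0.08806)²/13 = 0.0005965 W
P_total = P_R1 + P_R2 + P_R3 + P_R4 = 2.48 W

Final answer: 2.48 W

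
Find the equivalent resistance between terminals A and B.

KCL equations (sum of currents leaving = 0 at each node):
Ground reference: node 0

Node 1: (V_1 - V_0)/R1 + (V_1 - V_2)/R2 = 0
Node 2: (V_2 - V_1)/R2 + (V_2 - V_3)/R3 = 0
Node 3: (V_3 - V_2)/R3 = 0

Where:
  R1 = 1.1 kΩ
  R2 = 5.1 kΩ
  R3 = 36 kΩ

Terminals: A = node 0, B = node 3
Reduce the network between node 0 (A) and node 3 (B) by series/parallel combination:
  Rs1 = R1 + R2 (series, joined only at node 1) = 1100 + 5100 = 6200 Ω
  Rs2 = R3 + Rs1 (series, joined only at node 2) = 36000 + 6200 = 42200 Ω
R_eq = 42.2 kΩ

Final answer: 42.2 kΩ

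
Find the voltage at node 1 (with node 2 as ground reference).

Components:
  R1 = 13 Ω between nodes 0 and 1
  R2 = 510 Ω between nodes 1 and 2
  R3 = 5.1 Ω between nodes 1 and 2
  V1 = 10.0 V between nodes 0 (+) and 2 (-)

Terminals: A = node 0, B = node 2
Nodal analysis, taking node 2 as the 0 V reference.
Source V1 fixes V_0 = 10 V.
KCL at each unknown node (sum of currents leaving = 0; resistances in Ω):
  Node 1: (V_1 - 10)/13 + (V_1 - 0)/510 + (V_1 - 0)/5.1 = 0
Collecting terms: 0.275 × V_1 = 0.7692  =>  V_1 = 2.798 V
The requested potential is V_1 = 2.798 V.

Final answer: V_1 = 2.798 V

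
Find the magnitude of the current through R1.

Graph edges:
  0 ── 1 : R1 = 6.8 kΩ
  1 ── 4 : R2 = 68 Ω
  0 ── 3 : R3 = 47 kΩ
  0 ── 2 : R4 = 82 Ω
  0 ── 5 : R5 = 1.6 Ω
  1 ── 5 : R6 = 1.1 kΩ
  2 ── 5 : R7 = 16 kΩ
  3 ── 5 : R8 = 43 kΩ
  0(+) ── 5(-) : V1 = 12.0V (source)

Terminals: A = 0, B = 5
Nodal analysis, taking node 5 as the 0 V reference.
Source V1 fixes V_0 = 12 V.
KCL at each unknown node (sum of currents leaving = 0; resistances in Ω):
  Node 1: (V_1 - 12)/6800 + (V_1 - V_4)/68 + (V_1 - 0)/1100 = 0
  Node 2: (V_2 - 12)/82 + (V_2 - 0)/16000 = 0
  Node 3: (V_3 - 12)/47000 + (V_3 - 0)/43000 = 0
  Node 4: (V_4 - V_1)/68 = 0
Collecting terms (coefficients in siemens):
  0.01576·V_1 - 0.01471·V_4 = 0.001765
  0.01226·V_2 = 0.1463
  0.00004453·V_3 = 0.0002553
  0.01471·V_4 - 0.01471·V_1 = 0
Solving these 4 simultaneous equations (Gaussian elimination) gives:
  V_1 = 1.671 V, V_2 = 11.94 V, V_3 = 5.733 V, V_4 = 1.671 V
I_R1 = (V_0 - V_1)/R1 = (12 - 1.671)/6800 = 0.001519 A
|I_R1| = 0.001519 A

Final answer: |I_R1| = 0.001519 A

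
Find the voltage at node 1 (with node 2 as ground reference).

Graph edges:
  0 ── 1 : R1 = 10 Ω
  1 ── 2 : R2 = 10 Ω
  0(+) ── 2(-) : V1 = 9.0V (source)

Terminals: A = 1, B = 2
Nodal analysis, taking node 2 as the 0 V reference.
Source V1 fixes V_0 = 9 V.
KCL at each unknown node (sum of currents leaving = 0; resistances in Ω):
  Node 1: (V_1 - 9)/10 + (V_1 - 0)/10 = 0
Collecting terms: 0.2 × V_1 = 0.9  =>  V_1 = 4.5 V
The requested potential is V_1 = 4.5 V.

Final answer: V_1 = 4.5 V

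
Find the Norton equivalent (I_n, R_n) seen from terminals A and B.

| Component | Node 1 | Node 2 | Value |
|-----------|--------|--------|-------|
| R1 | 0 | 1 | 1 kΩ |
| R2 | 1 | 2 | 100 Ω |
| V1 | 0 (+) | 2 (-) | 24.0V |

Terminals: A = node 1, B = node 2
Find the Thévenin equivalent first; then I_n = V_th/R_th and R_n = R_th.
Step 1 — V_th is the open-circuit voltage V_A - V_B (nothing connected across the terminals).
Nodal analysis, taking node 2 as the 0 V reference.
Source V1 fixes V_0 = 24 V.
KCL at each unknown node (sum of currents leaving = 0; resistances in Ω):
  Node 1: (V_1 - 24)/1000 + (V_1 - 0)/100 = 0
Collecting terms: 0.011 × V_1 = 0.024  =>  V_1 = 2.182 V
V_th = V_1 - V_2 = 2.182 - 0 = 2.182 V
Step 2 — R_th: zero the source — replace V1 by a short circuit (node 2 merges into node 0) — and find the resistance seen between A (node 1) and B (node 0).
Reduce the network between node 1 (A) and node 0 (B) by series/parallel combination:
  Rp1 = R1 ‖ R2 (parallel, both between nodes 0 and 1) = 1/(1/1000 + 1/100) = 90.91 Ω
R_th = 90.91 Ω
I_n = V_th/R_th = 2.182/90.91 = 0.024 A, and R_n = R_th = 90.91 Ω

Final answer: I_n = 0.024 A, R_n = 90.91 Ω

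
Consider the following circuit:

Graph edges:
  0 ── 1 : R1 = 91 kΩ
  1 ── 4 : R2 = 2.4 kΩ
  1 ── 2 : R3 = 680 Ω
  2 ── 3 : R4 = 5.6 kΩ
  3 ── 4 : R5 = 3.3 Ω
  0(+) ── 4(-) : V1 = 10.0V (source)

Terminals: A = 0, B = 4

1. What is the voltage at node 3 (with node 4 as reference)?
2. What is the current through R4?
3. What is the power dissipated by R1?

Nodal analysis, taking node 4 as the 0 V reference.
Source V1 fixes V_0 = 10 V.
KCL at each unknown node (sum of currents leaving = 0; resistances in Ω):
  Node 1: (V_1 - 10)/91000 + (V_1 - 0)/2400 + (V_1 - V_2)/680 = 0
  Node 2: (V_2 - V_1)/680 + (V_2 - V_3)/5600 = 0
  Node 3: (V_3 - V_2)/5600 + (V_3 - 0)/3.3 = 0
Collecting terms (coefficients in siemens):
  0.001898·V_1 - 0.001471·V_2 = 0.0001099
  0.001649·V_2 - 0.001471·V_1 - 0.0001786·V_3 = 0
  0.3032·V_3 - 0.0001786·V_2 = 0
Solving these 3 simultaneous equations (Gaussian elimination) gives:
  V_1 = 0.1873 V, V_2 = 0.167 V, V_3 = 0.00009835 V
Part 1:
  Read off the nodal solution: V_3 = 0.00009835 V
Part 2:
  I_R4 = (V_2 - V_3)/R4 = (0.167 - 0.00009835)/5600 = 0.0000298 A
  Magnitude: I_R4 = 0.0000298 A
Part 3:
  I_R1 = (V_0 - V_1)/R1 = (10 - 0.1873)/91000 = 0.0001078 A
  P_R1 = I_R1² × R1 = (0.0001078)² × 91000 = 0.001058 W

Final answers:
1. V_3 = 9.835e-05 V
2. I_R4 = 2.98e-05 A
3. P_R1 = 0.001058 W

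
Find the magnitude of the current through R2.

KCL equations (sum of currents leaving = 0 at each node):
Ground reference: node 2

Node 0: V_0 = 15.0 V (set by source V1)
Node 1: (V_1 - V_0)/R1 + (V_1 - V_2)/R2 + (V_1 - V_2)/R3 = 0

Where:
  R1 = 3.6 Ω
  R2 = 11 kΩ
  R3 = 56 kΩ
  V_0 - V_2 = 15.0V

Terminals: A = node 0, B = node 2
Nodal analysis, taking node 2 as the 0 V reference.
Source V1 fixes V_0 = 15 V.
KCL at each unknown node (sum of currents leaving = 0; resistances in Ω):
  Node 1: (V_1 - 15)/3.6 + (V_1 - 0)/11000 + (V_1 - 0)/56000 = 0
Collecting terms: 0.2779 × V_1 = 4.167  =>  V_1 = 14.99 V
I_R2 = (V_1 - V_2)/R2 = (14.99 - 0)/11000 = 0.001363 A
|I_R2| = 0.001363 A

Final answer: |I_R2| = 0.001363 A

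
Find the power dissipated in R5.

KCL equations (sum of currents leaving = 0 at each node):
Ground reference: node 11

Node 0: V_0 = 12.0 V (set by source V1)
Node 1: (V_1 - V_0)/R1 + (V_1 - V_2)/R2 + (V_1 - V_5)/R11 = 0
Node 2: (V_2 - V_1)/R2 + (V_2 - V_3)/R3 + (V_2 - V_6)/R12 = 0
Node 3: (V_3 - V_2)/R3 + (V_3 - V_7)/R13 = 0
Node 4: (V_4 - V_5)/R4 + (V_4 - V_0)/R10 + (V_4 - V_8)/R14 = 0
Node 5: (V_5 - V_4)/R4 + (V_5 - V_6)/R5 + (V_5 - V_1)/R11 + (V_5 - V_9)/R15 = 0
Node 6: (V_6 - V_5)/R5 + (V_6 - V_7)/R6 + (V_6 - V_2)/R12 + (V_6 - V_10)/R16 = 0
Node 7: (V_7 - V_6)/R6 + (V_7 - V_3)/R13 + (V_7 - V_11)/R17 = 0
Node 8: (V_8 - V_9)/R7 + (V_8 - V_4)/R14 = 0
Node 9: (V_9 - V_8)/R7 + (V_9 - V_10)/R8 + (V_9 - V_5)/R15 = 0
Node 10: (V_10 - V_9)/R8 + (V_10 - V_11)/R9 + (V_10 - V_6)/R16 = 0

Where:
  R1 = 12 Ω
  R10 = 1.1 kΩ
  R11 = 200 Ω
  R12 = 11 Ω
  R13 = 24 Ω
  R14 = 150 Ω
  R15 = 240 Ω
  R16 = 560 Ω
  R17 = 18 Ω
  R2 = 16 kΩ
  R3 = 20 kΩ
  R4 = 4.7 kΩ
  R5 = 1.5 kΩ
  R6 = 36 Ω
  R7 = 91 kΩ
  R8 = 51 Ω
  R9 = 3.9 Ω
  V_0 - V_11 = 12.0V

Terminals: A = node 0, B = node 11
Nodal analysis, taking node 11 as the 0 V reference.
Source V1 fixes V_0 = 12 V.
KCL at each unknown node (sum of currents leaving = 0; resistances in Ω):
  Node 1: (V_1 - 12)/12 + (V_1 - V_2)/16000 + (V_1 - V_5)/200 = 0
  Node 2: (V_2 - V_1)/16000 + (V_2 - V_3)/20000 + (V_2 - V_6)/11 = 0
  Node 3: (V_3 - V_2)/20000 + (V_3 - V_7)/24 = 0
  Node 4: (V_4 - V_5)/4700 + (V_4 - 12)/1100 + (V_4 - V_8)/150 = 0
  Node 5: (V_5 - V_4)/4700 + (V_5 - V_6)/1500 + (V_5 - V_1)/200 + (V_5 - V_9)/240 = 0
  Node 6: (V_6 - V_5)/1500 + (V_6 - V_7)/36 + (V_6 - V_2)/11 + (V_6 - V_10)/560 = 0
  Node 7: (V_7 - V_6)/36 + (V_7 - V_3)/24 + (V_7 - 0)/18 = 0
  Node 8: (V_8 - V_9)/91000 + (V_8 - V_4)/150 = 0
  Node 9: (V_9 - V_8)/91000 + (V_9 - V_10)/51 + (V_9 - V_5)/240 = 0
  Node 10: (V_10 - V_9)/51 + (V_10 - 0)/3.9 + (V_10 - V_6)/560 = 0
Collecting terms (coefficients in siemens):
  0.0884·V_1 - 0.0000625·V_2 - 0.005·V_5 = 1
  0.09102·V_2 - 0.0000625·V_1 - 0.00005·V_3 - 0.09091·V_6 = 0
  0.04172·V_3 - 0.00005·V_2 - 0.04167·V_7 = 0
  0.007789·V_4 - 0.0002128·V_5 - 0.006667·V_8 = 0.01091
  0.01005·V_5 - 0.005·V_1 - 0.0002128·V_4 - 0.0006667·V_6 - 0.004167·V_9 = 0
  0.1211·V_6 - 0.09091·V_2 - 0.0006667·V_5 - 0.02778·V_7 - 0.001786·V_10 = 0
  0.125·V_7 - 0.04167·V_3 - 0.02778·V_6 = 0
  0.006678·V_8 - 0.006667·V_4 - 0.00001099·V_9 = 0
  0.02379·V_9 - 0.004167·V_5 - 0.00001099·V_8 - 0.01961·V_10 = 0
  0.2778·V_10 - 0.001786·V_6 - 0.01961·V_9 = 0
Solving these 10 simultaneous equations (Gaussian elimination) gives:
  V_1 = 11.68 V, V_2 = 0.258 V, V_3 = 0.08373 V, V_4 = 10.88 V
  V_5 = 6.572 V, V_6 = 0.2502 V, V_7 = 0.08352 V, V_8 = 10.86 V
  V_9 = 1.229 V, V_10 = 0.08837 V
I_R5 = (V_5 - V_6)/R5 = (6.572 - 0.2502)/1500 = 0.004215 A
P_R5 = I_R5² × R5 = (0.004215)² × 1500 = 0.02665 W

Final answer: 0.02665 W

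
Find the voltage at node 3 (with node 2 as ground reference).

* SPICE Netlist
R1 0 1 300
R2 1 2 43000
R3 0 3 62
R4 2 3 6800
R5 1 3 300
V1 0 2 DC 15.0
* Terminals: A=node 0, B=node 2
Nodal analysis, taking node 2 as the 0 V reference.
Source V1 fixes V_0 = 15 V.
KCL at each unknown node (sum of currents leaving = 0; resistances in Ω):
  Node 1: (V_1 - 15)/300 + (V_1 - 0)/43000 + (V_1 - V_3)/300 = 0
  Node 3: (V_3 - 15)/62 + (V_3 - 0)/6800 + (V_3 - V_1)/300 = 0
Collecting terms (coefficients in siemens):
  0.00669·V_1 - 0.003333·V_3 = 0.05
  0.01961·V_3 - 0.003333·V_1 = 0.2419
Determinant D = (0.00669)(0.01961) - (-0.003333)(-0.003333) = 0.0001201
V_1 = [(0.05)(0.01961) - (-0.003333)(0.2419)]/D = 14.88 V
V_3 = [(0.00669)(0.2419) - (0.05)(-0.003333)]/D = 14.87 V
The requested potential is V_3 = 14.87 V.

Final answer: V_3 = 14.87 V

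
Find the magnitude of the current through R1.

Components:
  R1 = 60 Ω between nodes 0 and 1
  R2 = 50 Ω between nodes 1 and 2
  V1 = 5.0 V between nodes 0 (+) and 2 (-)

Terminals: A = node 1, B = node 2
Nodal analysis, taking node 2 as the 0 V reference.
Source V1 fixes V_0 = 5 V.
KCL at each unknown node (sum of currents leaving = 0; resistances in Ω):
  Node 1: (V_1 - 5)/60 + (V_1 - 0)/50 = 0
Collecting terms: 0.03667 × V_1 = 0.08333  =>  V_1 = 2.273 V
I_R1 = (V_0 - V_1)/R1 = (5 - 2.273)/60 = 0.04545 A
|I_R1| = 0.04545 A

Final answer: |I_R1| = 0.04545 A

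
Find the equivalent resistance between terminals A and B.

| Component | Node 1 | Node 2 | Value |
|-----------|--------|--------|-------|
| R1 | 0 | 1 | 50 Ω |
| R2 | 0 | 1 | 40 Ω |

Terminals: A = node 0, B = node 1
Reduce the network between node 0 (A) and node 1 (B) by series/parallel combination:
  Rp1 = R1 ‖ R2 (parallel, both between nodes 0 and 1) = 1/(1/50 + 1/40) = 22.22 Ω
R_eq = 22.22 Ω

Final answer: 22.22 Ω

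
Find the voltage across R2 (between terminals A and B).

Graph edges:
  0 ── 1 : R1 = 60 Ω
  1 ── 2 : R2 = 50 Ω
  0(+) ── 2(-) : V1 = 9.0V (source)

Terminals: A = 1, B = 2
R1 and R2 are in series across V1 (node 0 → node 1 → node 2), and the output A–B is taken across R2, so this is a voltage divider.
Series current: I = V1/(R1 + R2) = 9/(60 + 50) = 9/110 = 0.08182 A
V_R2 = I × R2 = V1 × R2/(R1 + R2) = 9 × 50/110 = 4.091 V

Final answer: 4.091 V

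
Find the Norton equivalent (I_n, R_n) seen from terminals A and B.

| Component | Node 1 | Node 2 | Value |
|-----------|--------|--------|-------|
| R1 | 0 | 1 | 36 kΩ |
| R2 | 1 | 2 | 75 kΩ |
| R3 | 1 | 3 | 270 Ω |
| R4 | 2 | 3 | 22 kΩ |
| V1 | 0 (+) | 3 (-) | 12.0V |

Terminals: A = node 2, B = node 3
Find the Thévenin equivalent first; then I_n = V_th/R_th and R_n = R_th.
Step 1 — V_th is the open-circuit voltage V_A - V_B (nothing connected across the terminals).
Nodal analysis, taking node 3 as the 0 V reference.
Source V1 fixes V_0 = 12 V.
KCL at each unknown node (sum of currents leaving = 0; resistances in Ω):
  Node 1: (V_1 - 12)/36000 + (V_1 - V_2)/75000 + (V_1 - 0)/270 = 0
  Node 2: (V_2 - V_1)/75000 + (V_2 - 0)/22000 = 0
Collecting terms (coefficients in siemens):
  0.003745·V_1 - 0.00001333·V_2 = 0.0003333
  0.00005879·V_2 - 0.00001333·V_1 = 0
Determinant D = (0.003745)(0.00005879) - (-0.00001333)(-0.00001333) = 0.00000022
V_1 = [(0.0003333)(0.00005879) - (-0.00001333)(0)]/D = 0.08908 V
V_2 = [(0.003745)(0) - (0.0003333)(-0.00001333)]/D = 0.0202 V
V_th = V_2 - V_3 = 0.0202 - 0 = 0.0202 V
Step 2 — R_th: zero the source — replace V1 by a short circuit (node 3 merges into node 0) — and find the resistance seen between A (node 2) and B (node 0).
Reduce the network between node 2 (A) and node 0 (B) by series/parallel combination:
  Rp1 = R1 ‖ R3 (parallel, both between nodes 0 and 1) = 1/(1/36000 + 1/270) = 268 Ω
  Rs1 = R2 + Rp1 (series, joined only at node 1) = 75000 + 268 = 75270 Ω
  Rp2 = R4 ‖ Rs1 (parallel, both between nodes 0 and 2) = 1/(1/22000 + 1/75270) = 17020 Ω
R_th = 17.02 kΩ
I_n = V_th/R_th = 0.0202/17020 = 0.000001187 A, and R_n = R_th = 17.02 kΩ

Final answer: I_n = 1.187e-06 A, R_n = 17.02 kΩ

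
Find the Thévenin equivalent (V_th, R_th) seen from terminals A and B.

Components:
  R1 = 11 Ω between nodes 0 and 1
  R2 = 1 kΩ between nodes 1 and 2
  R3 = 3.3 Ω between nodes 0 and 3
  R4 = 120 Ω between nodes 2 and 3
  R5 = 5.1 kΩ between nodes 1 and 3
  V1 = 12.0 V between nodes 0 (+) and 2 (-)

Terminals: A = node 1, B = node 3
Step 1 — V_th is the open-circuit voltage V_A - V_B (nothing connected across the terminals).
Nodal analysis, taking node 2 as the 0 V reference.
Source V1 fixes V_0 = 12 V.
KCL at each unknown node (sum of currents leaving = 0; resistances in Ω):
  Node 1: (V_1 - 12)/11 + (V_1 - 0)/1000 + (V_1 - V_3)/5100 = 0
  Node 3: (V_3 - 12)/3.3 + (V_3 - 0)/120 + (V_3 - V_1)/5100 = 0
Collecting terms (coefficients in siemens):
  0.09211·V_1 - 0.0001961·V_3 = 1.091
  0.3116·V_3 - 0.0001961·V_1 = 3.636
Determinant D = (0.09211)(0.3116) - (-0.0001961)(-0.0001961) = 0.0287
V_1 = [(1.091)(0.3116) - (-0.0001961)(3.636)]/D = 11.87 V
V_3 = [(0.09211)(3.636) - (1.091)(-0.0001961)]/D = 11.68 V
V_th = V_1 - V_3 = 11.87 - 11.68 = 0.1901 V
Step 2 — R_th: zero the source — replace V1 by a short circuit (node 2 merges into node 0) — and find the resistance seen between A (node 1) and B (node 3).
Reduce the network between node 1 (A) and node 3 (B) by series/parallel combination:
  Rp1 = R1 ‖ R2 (parallel, both between nodes 0 and 1) = 1/(1/11 + 1/1000) = 10.88 Ω
  Rp2 = R3 ‖ R4 (parallel, both between nodes 0 and 3) = 1/(1/3.3 + 1/120) = 3.212 Ω
  Rs1 = Rp1 + Rp2 (series, joined only at node 0) = 10.88 + 3.212 = 14.09 Ω
  Rp3 = R5 ‖ Rs1 (parallel, both between nodes 1 and 3) = 1/(1/5100 + 1/14.09) = 14.05 Ω
R_th = 14.05 Ω

Final answer: V_th = 0.1901 V, R_th = 14.05 Ω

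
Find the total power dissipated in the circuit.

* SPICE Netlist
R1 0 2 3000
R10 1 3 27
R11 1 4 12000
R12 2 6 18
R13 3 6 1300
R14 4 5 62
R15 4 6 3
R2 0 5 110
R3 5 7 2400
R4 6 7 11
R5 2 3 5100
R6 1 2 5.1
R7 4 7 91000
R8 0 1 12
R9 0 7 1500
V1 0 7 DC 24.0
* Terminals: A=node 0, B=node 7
Nodal analysis, taking node 7 as the 0 V reference.
Source V1 fixes V_0 = 24 V.
KCL at each unknown node (sum of currents leaving = 0; resistances in Ω):
  Node 1: (V_1 - V_2)/5.1 + (V_1 - 24)/12 + (V_1 - V_3)/27 + (V_1 - V_4)/12000 = 0
  Node 2: (V_2 - 24)/3000 + (V_2 - V_3)/5100 + (V_2 - V_1)/5.1 + (V_2 - V_6)/18 = 0
  Node 3: (V_3 - V_2)/5100 + (V_3 - V_1)/27 + (V_3 - V_6)/1300 = 0
  Node 4: (V_4 - 0)/91000 + (V_4 - V_1)/12000 + (V_4 - V_5)/62 + (V_4 - V_6)/3 = 0
  Node 5: (V_5 - 24)/110 + (V_5 - 0)/2400 + (V_5 - V_4)/62 = 0
  Node 6: (V_6 - 0)/11 + (V_6 - V_2)/18 + (V_6 - V_3)/1300 + (V_6 - V_4)/3 = 0
Collecting terms (coefficients in siemens):
  0.3165·V_1 - 0.1961·V_2 - 0.03704·V_3 - 0.00008333·V_4 = 2
  0.2522·V_2 - 0.1961·V_1 - 0.0001961·V_3 - 0.05556·V_6 = 0.008
  0.038·V_3 - 0.03704·V_1 - 0.0001961·V_2 - 0.0007692·V_6 = 0
  0.3496·V_4 - 0.00008333·V_1 - 0.01613·V_5 - 0.3333·V_6 = 0
  0.02564·V_5 - 0.01613·V_4 = 0.2182
  0.4806·V_6 - 0.05556·V_2 - 0.0007692·V_3 - 0.3333·V_4 = 0
Solving these 6 simultaneous equations (Gaussian elimination) gives:
  V_1 = 17.99 V, V_2 = 15.49 V, V_3 = 17.75 V, V_4 = 6.886 V
  V_5 = 12.84 V, V_6 = 6.595 V
Power in each resistor, P = (ΔV)²/R:
  P_R1 = (24 - 15.49)²/3000 = 0.02415 W
  P_R2 = (24 - 12.84)²/110 = 1.132 W
  P_R3 = (12.84 - 0)²/2400 = 0.06872 W
  P_R4 = (6.595 - 0)²/11 = 3.954 W
  P_R5 = (15.49 - 17.75)²/5100 = 0.001001 W
  P_R6 = (17.99 - 15.49)²/5.1 = 1.228 W
  P_R7 = (6.886 - 0)²/91000 = 0.0005211 W
  P_R8 = (24 - 17.99)²/12 = 3.009 W
  P_R9 = (24 - 0)²/1500 = 0.384 W
  P_R10 = (17.99 - 17.75)²/27 = 0.002198 W
  P_R11 = (17.99 - 6.886)²/12000 = 0.01028 W
  P_R12 = (15.49 - 6.595)²/18 = 4.394 W
  P_R13 = (17.75 - 6.595)²/1300 = 0.09567 W
  P_R14 = (6.886 - 12.84)²/62 = 0.5723 W
  P_R15 = (6.886 - 6.595)²/3 = 0.02818 W
P_total = P_R1 + P_R2 + P_R3 + P_R4 + P_R5 + P_R6 + P_R7 + P_R8 + P_R9 + P_R10 + P_R11 + P_R12 + P_R13 + P_R14 + P_R15 = 14.9 W

Final answer: 14.9 W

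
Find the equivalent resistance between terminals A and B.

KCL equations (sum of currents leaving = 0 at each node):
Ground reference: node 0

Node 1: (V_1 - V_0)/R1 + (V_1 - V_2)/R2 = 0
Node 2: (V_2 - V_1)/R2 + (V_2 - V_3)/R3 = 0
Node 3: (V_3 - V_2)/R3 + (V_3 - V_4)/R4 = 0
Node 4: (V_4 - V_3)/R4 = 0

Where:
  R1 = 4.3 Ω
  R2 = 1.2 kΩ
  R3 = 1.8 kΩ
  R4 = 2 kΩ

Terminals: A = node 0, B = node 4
Reduce the network between node 0 (A) and node 4 (B) by series/parallel combination:
  Rs1 = R1 + R2 (series, joined only at node 1) = 4.3 + 1200 = 1204 Ω
  Rs2 = R3 + Rs1 (series, joined only at node 2) = 1800 + 1204 = 3004 Ω
  Rs3 = R4 + Rs2 (series, joined only at node 3) = 2000 + 3004 = 5004 Ω
R_eq = 5.004 kΩ

Final answer: 5.004 kΩ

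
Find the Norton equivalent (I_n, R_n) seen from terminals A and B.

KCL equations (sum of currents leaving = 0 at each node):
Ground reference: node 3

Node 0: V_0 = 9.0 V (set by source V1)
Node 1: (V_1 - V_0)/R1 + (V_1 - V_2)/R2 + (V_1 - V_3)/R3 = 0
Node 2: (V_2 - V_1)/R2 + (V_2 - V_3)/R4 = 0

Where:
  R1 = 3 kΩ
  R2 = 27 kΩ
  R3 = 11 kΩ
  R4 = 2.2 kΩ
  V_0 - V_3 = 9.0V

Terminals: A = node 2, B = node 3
Find the Thévenin equivalent first; then I_n = V_th/R_th and R_n = R_th.
Step 1 — V_th is the open-circuit voltage V_A - V_B (nothing connected across the terminals).
Nodal analysis, taking node 3 as the 0 V reference.
Source V1 fixes V_0 = 9 V.
KCL at each unknown node (sum of currents leaving = 0; resistances in Ω):
  Node 1: (V_1 - 9)/3000 + (V_1 - V_2)/27000 + (V_1 - 0)/11000 = 0
  Node 2: (V_2 - V_1)/27000 + (V_2 - 0)/2200 = 0
Collecting terms (coefficients in siemens):
  0.0004613·V_1 - 0.00003704·V_2 = 0.003
  0.0004916·V_2 - 0.00003704·V_1 = 0
Determinant D = (0.0004613)(0.0004916) - (-0.00003704)(-0.00003704) = 0.0000002254
V_1 = [(0.003)(0.0004916) - (-0.00003704)(0)]/D = 6.543 V
V_2 = [(0.0004613)(0) - (0.003)(-0.00003704)]/D = 0.493 V
V_th = V_2 - V_3 = 0.493 - 0 = 0.493 V
Step 2 — R_th: zero the source — replace V1 by a short circuit (node 3 merges into node 0) — and find the resistance seen between A (node 2) and B (node 0).
Reduce the network between node 2 (A) and node 0 (B) by series/parallel combination:
  Rp1 = R1 ‖ R3 (parallel, both between nodes 0 and 1) = 1/(1/3000 + 1/11000) = 2357 Ω
  Rs1 = R2 + Rp1 (series, joined only at node 1) = 27000 + 2357 = 29360 Ω
  Rp2 = R4 ‖ Rs1 (parallel, both between nodes 0 and 2) = 1/(1/2200 + 1/29360) = 2047 Ω
R_th = 2.047 kΩ
I_n = V_th/R_th = 0.493/2047 = 0.0002409 A, and R_n = R_th = 2.047 kΩ

Final answer: I_n = 0.0002409 A, R_n = 2.047 kΩ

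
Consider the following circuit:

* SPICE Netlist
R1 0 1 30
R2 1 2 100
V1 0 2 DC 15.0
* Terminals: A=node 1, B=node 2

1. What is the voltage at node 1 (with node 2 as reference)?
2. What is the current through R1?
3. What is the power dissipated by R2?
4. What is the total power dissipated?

Nodal analysis, taking node 2 as the 0 V reference.
Source V1 fixes V_0 = 15 V.
KCL at each unknown node (sum of currents leaving = 0; resistances in Ω):
  Node 1: (V_1 - 15)/30 + (V_1 - 0)/100 = 0
Collecting terms: 0.04333 × V_1 = 0.5  =>  V_1 = 11.54 V
Part 1:
  Read off the nodal solution: V_1 = 11.54 V
Part 2:
  I_R1 = (V_0 - V_1)/R1 = (15 - 11.54)/30 = 0.1154 A
  Magnitude: I_R1 = 0.1154 A
Part 3:
  I_R2 = (V_1 - V_2)/R2 = (11.54 - 0)/100 = 0.1154 A
  P_R2 = I_R2² × R2 = (0.1154)² × 100 = 1.331 W
Part 4:
  Power in each resistor, P = (ΔV)²/R:
    P_R1 = (15 - 11.54)²/30 = 0.3994 W
    P_R2 = (11.54 - 0)²/100 = 1.331 W
  P_total = P_R1 + P_R2 = 1.731 W

Final answers:
1. V_1 = 11.54 V
2. I_R1 = 0.1154 A
3. P_R2 = 1.331 W
4. P_total = 1.731 W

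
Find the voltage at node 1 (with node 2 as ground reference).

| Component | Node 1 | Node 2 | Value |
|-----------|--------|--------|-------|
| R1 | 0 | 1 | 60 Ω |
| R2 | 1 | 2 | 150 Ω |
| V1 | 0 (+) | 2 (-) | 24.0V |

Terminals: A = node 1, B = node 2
Nodal analysis, taking node 2 as the 0 V reference.
Source V1 fixes V_0 = 24 V.
KCL at each unknown node (sum of currents leaving = 0; resistances in Ω):
  Node 1: (V_1 - 24)/60 + (V_1 - 0)/150 = 0
Collecting terms: 0.02333 × V_1 = 0.4  =>  V_1 = 17.14 V
The requested potential is V_1 = 17.14 V.

Final answer: V_1 = 17.14 V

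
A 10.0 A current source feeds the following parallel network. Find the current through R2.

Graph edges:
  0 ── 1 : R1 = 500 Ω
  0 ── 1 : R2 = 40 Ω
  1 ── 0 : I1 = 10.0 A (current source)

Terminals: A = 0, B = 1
All resistors sit directly between nodes 0 and 1, so they are in parallel and share one voltage V; the full source current 10 A splits among them.
1/R_par = 1/500 + 1/40 = 0.027 S  =>  R_par = 37.04 Ω
V = I × R_par = 10 × 37.04 = 370.4 V
I_R2 = V/R2 = 370.4/40 = 9.259 A

Final answer: 9.259 A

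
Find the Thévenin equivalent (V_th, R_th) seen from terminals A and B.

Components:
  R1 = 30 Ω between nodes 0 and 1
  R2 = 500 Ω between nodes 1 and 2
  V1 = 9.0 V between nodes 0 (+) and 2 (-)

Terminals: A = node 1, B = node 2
Step 1 — V_th is the open-circuit voltage V_A - V_B (nothing connected across the terminals).
Nodal analysis, taking node 2 as the 0 V reference.
Source V1 fixes V_0 = 9 V.
KCL at each unknown node (sum of currents leaving = 0; resistances in Ω):
  Node 1: (V_1 - 9)/30 + (V_1 - 0)/500 = 0
Collecting terms: 0.03533 × V_1 = 0.3  =>  V_1 = 8.491 V
V_th = V_1 - V_2 = 8.491 - 0 = 8.491 V
Step 2 — R_th: zero the source — replace V1 by a short circuit (node 2 merges into node 0) — and find the resistance seen between A (node 1) and B (node 0).
Reduce the network between node 1 (A) and node 0 (B) by series/parallel combination:
  Rp1 = R1 ‖ R2 (parallel, both between nodes 0 and 1) = 1/(1/30 + 1/500) = 28.3 Ω
R_th = 28.3 Ω

Final answer: V_th = 8.491 V, R_th = 28.3 Ω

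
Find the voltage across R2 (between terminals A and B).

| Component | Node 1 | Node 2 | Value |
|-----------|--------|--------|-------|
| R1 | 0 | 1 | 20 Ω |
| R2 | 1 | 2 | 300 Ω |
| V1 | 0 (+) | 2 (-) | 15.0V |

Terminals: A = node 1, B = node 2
R1 and R2 are in series across V1 (node 0 → node 1 → node 2), and the output A–B is taken across R2, so this is a voltage divider.
Series current: I = V1/(R1 + R2) = 15/(20 + 300) = 15/320 = 0.04688 A
V_R2 = I × R2 = V1 × R2/(R1 + R2) = 15 × 300/320 = 14.06 V

Final answer: 14.06 V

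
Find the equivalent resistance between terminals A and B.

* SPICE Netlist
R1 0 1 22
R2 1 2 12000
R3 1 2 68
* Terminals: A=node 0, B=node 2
Reduce the network between node 0 (A) and node 2 (B) by series/parallel combination:
  Rp1 = R2 ‖ R3 (parallel, both between nodes 1 and 2) = 1/(1/12000 + 1/68) = 67.62 Ω
  Rs1 = R1 + Rp1 (series, joined only at node 1) = 22 + 67.62 = 89.62 Ω
R_eq = 89.62 Ω

Final answer: 89.62 Ω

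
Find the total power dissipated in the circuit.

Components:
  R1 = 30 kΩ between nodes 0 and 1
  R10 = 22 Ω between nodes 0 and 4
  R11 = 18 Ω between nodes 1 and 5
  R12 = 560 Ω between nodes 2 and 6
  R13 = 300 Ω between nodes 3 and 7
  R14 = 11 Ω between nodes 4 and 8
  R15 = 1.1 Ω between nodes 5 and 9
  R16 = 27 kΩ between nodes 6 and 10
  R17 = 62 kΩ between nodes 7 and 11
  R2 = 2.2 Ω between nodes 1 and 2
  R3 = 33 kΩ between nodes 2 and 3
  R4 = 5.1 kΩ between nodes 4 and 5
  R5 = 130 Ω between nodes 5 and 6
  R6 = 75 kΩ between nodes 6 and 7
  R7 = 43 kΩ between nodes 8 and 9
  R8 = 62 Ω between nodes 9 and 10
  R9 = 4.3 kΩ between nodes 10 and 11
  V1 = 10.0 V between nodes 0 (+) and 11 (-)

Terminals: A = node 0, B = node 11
Nodal analysis, taking node 11 as the 0 V reference.
Source V1 fixes V_0 = 10 V.
KCL at each unknown node (sum of currents leaving = 0; resistances in Ω):
  Node 1: (V_1 - 10)/30000 + (V_1 - V_2)/2.2 + (V_1 - V_5)/18 = 0
  Node 2: (V_2 - V_1)/2.2 + (V_2 - V_3)/33000 + (V_2 - V_6)/560 = 0
  Node 3: (V_3 - V_2)/33000 + (V_3 - V_7)/300 = 0
  Node 4: (V_4 - V_5)/5100 + (V_4 - 10)/22 + (V_4 - V_8)/11 = 0
  Node 5: (V_5 - V_4)/5100 + (V_5 - V_6)/130 + (V_5 - V_1)/18 + (V_5 - V_9)/1.1 = 0
  Node 6: (V_6 - V_5)/130 + (V_6 - V_7)/75000 + (V_6 - V_2)/560 + (V_6 - V_10)/27000 = 0
  Node 7: (V_7 - V_6)/75000 + (V_7 - V_3)/300 + (V_7 - 0)/62000 = 0
  Node 8: (V_8 - V_9)/43000 + (V_8 - V_4)/11 = 0
  Node 9: (V_9 - V_8)/43000 + (V_9 - V_10)/62 + (V_9 - V_5)/1.1 = 0
  Node 10: (V_10 - V_9)/62 + (V_10 - 0)/4300 + (V_10 - V_6)/27000 = 0
Collecting terms (coefficients in siemens):
  0.5101·V_1 - 0.4545·V_2 - 0.05556·V_5 = 0.0003333
  0.4564·V_2 - 0.4545·V_1 - 0.0000303·V_3 - 0.001786·V_6 = 0
  0.003364·V_3 - 0.0000303·V_2 - 0.003333·V_7 = 0
  0.1366·V_4 - 0.0001961·V_5 - 0.09091·V_8 = 0.4545
  0.9725·V_5 - 0.05556·V_1 - 0.0001961·V_4 - 0.007692·V_6 - 0.9091·V_9 = 0
  0.009528·V_6 - 0.001786·V_2 - 0.007692·V_5 - 0.00001333·V_7 - 0.00003704·V_10 = 0
  0.003363·V_7 - 0.003333·V_3 - 0.00001333·V_6 = 0
  0.09093·V_8 - 0.09091·V_4 - 0.00002326·V_9 = 0
  0.9252·V_9 - 0.9091·V_5 - 0.00002326·V_8 - 0.01613·V_10 = 0
  0.0164·V_10 - 0.00003704·V_6 - 0.01613·V_9 = 0
Solving these 10 simultaneous equations (Gaussian elimination) gives:
  V_1 = 5.11 V, V_2 = 5.11 V, V_3 = 3.736 V, V_4 = 9.977 V
  V_5 = 5.108 V, V_6 = 5.106 V, V_7 = 3.724 V, V_8 = 9.975 V
  V_9 = 5.107 V, V_10 = 5.034 V
Power in each resistor, P = (ΔV)²/R:
  P_R1 = (10 - 5.11)²/30000 = 0.0007971 W
  P_R2 = (5.11 - 5.11)²/2.2 = 0.000000005161 W
  P_R3 = (5.11 - 3.736)²/33000 = 0.00005718 W
  P_R4 = (9.977 - 5.108)²/5100 = 0.004648 W
  P_R5 = (5.108 - 5.106)²/130 = 0.00000002651 W
  P_R6 = (5.106 - 3.724)²/75000 = 0.00002548 W
  P_R7 = (9.975 - 5.107)²/43000 = 0.0005512 W
  P_R8 = (5.107 - 5.034)²/62 = 0.0000846 W
  P_R9 = (5.034 - 0)²/4300 = 0.005894 W
  P_R10 = (10 - 9.977)²/22 = 0.00002509 W
  P_R11 = (5.11 - 5.108)²/18 = 0.0000002363 W
  P_R12 = (5.11 - 5.106)²/560 = 0.00000002595 W
  P_R13 = (3.736 - 3.724)²/300 = 0.0000005199 W
  P_R14 = (9.977 - 9.975)²/11 = 0.000000141 W
  P_R15 = (5.108 - 5.107)²/1.1 = 0.000001224 W
  P_R16 = (5.106 - 5.034)²/27000 = 0.0000001905 W
  P_R17 = (3.724 - 0)²/62000 = 0.0002236 W
P_total = P_R1 + P_R2 + P_R3 + P_R4 + P_R5 + P_R6 + P_R7 + P_R8 + P_R9 + P_R10 + P_R11 + P_R12 + P_R13 + P_R14 + P_R15 + P_R16 + P_R17 = 0.01231 W

Final answer: 0.01231 W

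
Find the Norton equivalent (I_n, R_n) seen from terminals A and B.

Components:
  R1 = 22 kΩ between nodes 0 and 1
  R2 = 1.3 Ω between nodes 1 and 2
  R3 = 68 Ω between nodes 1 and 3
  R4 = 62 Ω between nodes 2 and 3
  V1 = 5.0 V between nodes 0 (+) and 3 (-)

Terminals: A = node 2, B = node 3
Find the Thévenin equivalent first; then I_n = V_th/R_th and R_n = R_th.
Step 1 — V_th is the open-circuit voltage V_A - V_B (nothing connected across the terminals).
Nodal analysis, taking node 3 as the 0 V reference.
Source V1 fixes V_0 = 5 V.
KCL at each unknown node (sum of currents leaving = 0; resistances in Ω):
  Node 1: (V_1 - 5)/22000 + (V_1 - V_2)/1.3 + (V_1 - 0)/68 = 0
  Node 2: (V_2 - V_1)/1.3 + (V_2 - 0)/62 = 0
Collecting terms (coefficients in siemens):
  0.784·V_1 - 0.7692·V_2 = 0.0002273
  0.7854·V_2 - 0.7692·V_1 = 0
Determinant D = (0.784)(0.7854) - (-0.7692)(-0.7692) = 0.02399
V_1 = [(0.0002273)(0.7854) - (-0.7692)(0)]/D = 0.00744 V
V_2 = [(0.784)(0) - (0.0002273)(-0.7692)]/D = 0.007287 V
V_th = V_2 - V_3 = 0.007287 - 0 = 0.007287 V
Step 2 — R_th: zero the source — replace V1 by a short circuit (node 3 merges into node 0) — and find the resistance seen between A (node 2) and B (node 0).
Reduce the network between node 2 (A) and node 0 (B) by series/parallel combination:
  Rp1 = R1 ‖ R3 (parallel, both between nodes 0 and 1) = 1/(1/22000 + 1/68) = 67.79 Ω
  Rs1 = R2 + Rp1 (series, joined only at node 1) = 1.3 + 67.79 = 69.09 Ω
  Rp2 = R4 ‖ Rs1 (parallel, both between nodes 0 and 2) = 1/(1/62 + 1/69.09) = 32.68 Ω
R_th = 32.68 Ω
I_n = V_th/R_th = 0.007287/32.68 = 0.000223 A, and R_n = R_th = 32.68 Ω

Final answer: I_n = 0.000223 A, R_n = 32.68 Ω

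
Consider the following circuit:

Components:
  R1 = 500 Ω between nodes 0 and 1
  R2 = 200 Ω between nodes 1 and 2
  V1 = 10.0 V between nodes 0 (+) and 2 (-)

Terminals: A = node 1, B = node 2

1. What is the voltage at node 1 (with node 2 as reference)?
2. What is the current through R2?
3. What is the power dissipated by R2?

Nodal analysis, taking node 2 as the 0 V reference.
Source V1 fixes V_0 = 10 V.
KCL at each unknown node (sum of currents leaving = 0; resistances in Ω):
  Node 1: (V_1 - 10)/500 + (V_1 - 0)/200 = 0
Collecting terms: 0.007 × V_1 = 0.02  =>  V_1 = 2.857 V
Part 1:
  Read off the nodal solution: V_1 = 2.857 V
Part 2:
  I_R2 = (V_1 - V_2)/R2 = (2.857 - 0)/200 = 0.01429 A
  Magnitude: I_R2 = 0.01429 A
Part 3:
  I_R2 = (V_1 - V_2)/R2 = (2.857 - 0)/200 = 0.01429 A
  P_R2 = I_R2² × R2 = (0.01429)² × 200 = 0.04082 W

Final answers:
1. V_1 = 2.857 V
2. I_R2 = 0.01429 A
3. P_R2 = 0.04082 W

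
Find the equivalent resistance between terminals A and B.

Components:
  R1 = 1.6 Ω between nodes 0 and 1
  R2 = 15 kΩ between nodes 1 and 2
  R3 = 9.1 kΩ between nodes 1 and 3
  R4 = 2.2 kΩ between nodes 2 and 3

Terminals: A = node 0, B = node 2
Reduce the network between node 0 (A) and node 2 (B) by series/parallel combination:
  Rs1 = R3 + R4 (series, joined only at node 3) = 9100 + 2200 = 11300 Ω
  Rp1 = R2 ‖ Rs1 (parallel, both between nodes 1 and 2) = 1/(1/15000 + 1/11300) = 6445 Ω
  Rs2 = R1 + Rp1 (series, joined only at node 1) = 1.6 + 6445 = 6446 Ω
R_eq = 6.446 kΩ

Final answer: 6.446 kΩ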